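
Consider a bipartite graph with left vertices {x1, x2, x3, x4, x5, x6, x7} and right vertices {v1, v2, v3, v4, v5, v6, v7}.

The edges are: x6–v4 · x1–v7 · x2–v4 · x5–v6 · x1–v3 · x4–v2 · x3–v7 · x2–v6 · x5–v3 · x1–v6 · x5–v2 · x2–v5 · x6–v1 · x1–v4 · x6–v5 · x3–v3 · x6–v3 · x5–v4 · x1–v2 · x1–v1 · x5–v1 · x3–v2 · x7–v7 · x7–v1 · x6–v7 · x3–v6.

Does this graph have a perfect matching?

Yes

One maximum matching: x1→v4, x2→v5, x3→v6, x4→v2, x5→v3, x6→v1, x7→v7.
Every left vertex is matched, so this is a perfect matching.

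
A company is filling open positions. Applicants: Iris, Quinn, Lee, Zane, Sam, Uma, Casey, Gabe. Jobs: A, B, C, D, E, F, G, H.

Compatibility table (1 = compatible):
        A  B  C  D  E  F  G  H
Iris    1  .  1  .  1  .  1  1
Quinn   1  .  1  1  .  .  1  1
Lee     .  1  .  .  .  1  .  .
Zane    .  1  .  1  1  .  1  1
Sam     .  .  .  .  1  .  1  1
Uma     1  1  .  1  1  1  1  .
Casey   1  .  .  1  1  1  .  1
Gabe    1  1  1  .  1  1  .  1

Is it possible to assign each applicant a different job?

Yes

For example, pair Iris–C, Quinn–D, Lee–F, Zane–B, Sam–H, Uma–G, Casey–E, Gabe–A.
All 8 applicants are covered.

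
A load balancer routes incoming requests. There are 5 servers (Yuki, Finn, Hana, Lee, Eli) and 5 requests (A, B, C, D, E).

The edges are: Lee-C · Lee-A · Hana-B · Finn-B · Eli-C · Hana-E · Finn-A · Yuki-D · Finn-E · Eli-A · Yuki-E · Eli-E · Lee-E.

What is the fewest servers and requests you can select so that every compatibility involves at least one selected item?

5

{Yuki, Finn, Hana, Lee, Eli} is a vertex cover of size 5: every edge has an endpoint in this set.
No smaller cover exists because Yuki–D, Finn–A, Hana–B, Lee–C, Eli–E is a matching of size 5, and a cover must include an endpoint of each of these disjoint edges (König's theorem).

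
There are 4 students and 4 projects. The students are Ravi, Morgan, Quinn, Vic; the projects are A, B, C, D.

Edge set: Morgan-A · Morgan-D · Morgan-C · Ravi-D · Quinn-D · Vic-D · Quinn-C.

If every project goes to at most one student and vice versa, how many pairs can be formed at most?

3

One maximum matching: Ravi–D, Morgan–A, Quinn–C.
The set {Ravi, Vic} has only 1 neighbour ({D}), so by Hall's theorem at most 3 of the 4 students can be matched.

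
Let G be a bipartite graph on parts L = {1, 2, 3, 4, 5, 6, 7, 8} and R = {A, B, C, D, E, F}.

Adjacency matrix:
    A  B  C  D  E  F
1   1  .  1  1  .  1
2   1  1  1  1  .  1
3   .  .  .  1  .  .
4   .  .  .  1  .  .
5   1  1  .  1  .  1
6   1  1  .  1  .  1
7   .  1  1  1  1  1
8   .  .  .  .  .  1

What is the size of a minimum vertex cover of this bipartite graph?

6

A maximum matching has 6 edges (e.g. 1–C, 2–A, 3–D, 5–F, 6–B, 7–E).
By König's theorem the minimum vertex cover has the same size. One such cover is {7, A, B, C, D, F}.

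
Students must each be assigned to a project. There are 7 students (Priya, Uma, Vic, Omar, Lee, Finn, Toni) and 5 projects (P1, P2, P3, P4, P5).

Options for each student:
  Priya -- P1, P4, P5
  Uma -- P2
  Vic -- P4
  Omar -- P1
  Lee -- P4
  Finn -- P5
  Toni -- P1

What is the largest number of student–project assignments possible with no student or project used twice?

4

One maximum matching: Priya→P5, Uma→P2, Vic→P4, Omar→P1.
The set {Priya, Vic, Omar, Lee, Finn, Toni} has only 3 neighbours ({P1, P4, P5}), so by Hall's theorem at most 4 of the 7 students can be matched.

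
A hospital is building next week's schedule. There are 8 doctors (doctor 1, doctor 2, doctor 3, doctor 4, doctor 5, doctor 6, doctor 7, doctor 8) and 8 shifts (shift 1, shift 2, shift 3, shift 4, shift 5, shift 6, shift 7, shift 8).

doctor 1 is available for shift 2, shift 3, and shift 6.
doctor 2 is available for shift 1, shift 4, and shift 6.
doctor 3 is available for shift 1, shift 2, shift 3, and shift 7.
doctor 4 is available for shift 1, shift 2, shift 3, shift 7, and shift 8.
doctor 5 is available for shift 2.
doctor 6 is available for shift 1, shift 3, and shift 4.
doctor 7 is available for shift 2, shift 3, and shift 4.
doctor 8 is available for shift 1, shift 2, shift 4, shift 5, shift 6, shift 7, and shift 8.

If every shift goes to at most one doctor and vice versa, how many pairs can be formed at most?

8

A valid assignment of size 8: doctor 1–shift 6, doctor 2–shift 1, doctor 3–shift 7, doctor 4–shift 8, doctor 5–shift 2, doctor 6–shift 4, doctor 7–shift 3, doctor 8–shift 5.
This saturates every doctor, so 8 is the maximum.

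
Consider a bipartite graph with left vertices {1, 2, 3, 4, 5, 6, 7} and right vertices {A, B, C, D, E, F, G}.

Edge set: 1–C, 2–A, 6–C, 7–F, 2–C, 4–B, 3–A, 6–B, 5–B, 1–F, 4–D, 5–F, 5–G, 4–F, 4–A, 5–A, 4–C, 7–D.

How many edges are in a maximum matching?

6

One maximum matching: 1→F, 2→C, 3→A, 4→D, 5→G, 6→B.
The set {1, 2, 3, 4, 6, 7} has only 5 neighbours ({A, B, C, D, F}), so by Hall's theorem at most 6 of the 7 left vertices can be matched.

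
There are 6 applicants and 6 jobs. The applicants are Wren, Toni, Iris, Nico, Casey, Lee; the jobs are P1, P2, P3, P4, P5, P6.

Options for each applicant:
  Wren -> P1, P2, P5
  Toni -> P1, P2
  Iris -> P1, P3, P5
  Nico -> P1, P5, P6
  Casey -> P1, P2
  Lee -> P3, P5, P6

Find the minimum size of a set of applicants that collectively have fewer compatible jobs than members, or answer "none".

Take S = {Wren, Toni, Iris, Nico, Casey, Lee}. Its neighbourhood is {P1, P2, P3, P5, P6}, so |N(S)| = 5 < |S| = 6.
Every subset of size less than 6 has at least as many neighbours as members, so 6 is the minimum.

6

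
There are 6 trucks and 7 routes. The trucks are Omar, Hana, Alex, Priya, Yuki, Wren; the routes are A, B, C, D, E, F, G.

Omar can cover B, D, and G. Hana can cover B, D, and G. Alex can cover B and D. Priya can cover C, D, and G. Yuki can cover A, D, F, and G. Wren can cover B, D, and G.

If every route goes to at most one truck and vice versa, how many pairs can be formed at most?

5

One maximum matching: Omar→D, Hana→G, Alex→B, Priya→C, Yuki→F.
The set {Omar, Hana, Alex, Wren} has only 3 neighbours ({B, D, G}), so by Hall's theorem at most 5 of the 6 trucks can be matched.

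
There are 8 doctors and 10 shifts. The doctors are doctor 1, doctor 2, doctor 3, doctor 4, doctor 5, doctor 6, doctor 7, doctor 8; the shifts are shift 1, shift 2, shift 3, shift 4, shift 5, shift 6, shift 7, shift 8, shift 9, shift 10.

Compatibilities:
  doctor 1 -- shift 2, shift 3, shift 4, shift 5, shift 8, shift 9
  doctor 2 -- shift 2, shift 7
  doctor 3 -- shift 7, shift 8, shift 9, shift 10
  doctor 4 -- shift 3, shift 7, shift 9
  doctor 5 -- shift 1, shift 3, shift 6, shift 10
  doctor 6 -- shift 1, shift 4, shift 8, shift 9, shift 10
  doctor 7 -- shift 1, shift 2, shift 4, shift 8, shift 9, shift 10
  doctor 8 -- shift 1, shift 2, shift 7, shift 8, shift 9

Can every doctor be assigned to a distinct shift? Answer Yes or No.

A valid assignment of size 8: doctor 1→shift 5, doctor 2→shift 2, doctor 3→shift 8, doctor 4→shift 3, doctor 5→shift 10, doctor 6→shift 1, doctor 7→shift 4, doctor 8→shift 7.
All 8 doctors are covered.

Yes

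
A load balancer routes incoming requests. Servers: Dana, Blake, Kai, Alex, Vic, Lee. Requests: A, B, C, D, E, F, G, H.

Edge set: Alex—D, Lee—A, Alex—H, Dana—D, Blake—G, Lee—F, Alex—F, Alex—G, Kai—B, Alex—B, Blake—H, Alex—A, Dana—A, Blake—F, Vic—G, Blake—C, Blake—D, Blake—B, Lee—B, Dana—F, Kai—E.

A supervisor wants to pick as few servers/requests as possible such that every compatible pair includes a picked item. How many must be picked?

6

{Dana, Blake, Kai, Alex, Vic, Lee} is a vertex cover of size 6: every edge has an endpoint in this set.
No smaller cover exists because Dana–F, Blake–H, Kai–E, Alex–A, Vic–G, Lee–B is a matching of size 6, and a cover must include an endpoint of each of these disjoint edges (König's theorem).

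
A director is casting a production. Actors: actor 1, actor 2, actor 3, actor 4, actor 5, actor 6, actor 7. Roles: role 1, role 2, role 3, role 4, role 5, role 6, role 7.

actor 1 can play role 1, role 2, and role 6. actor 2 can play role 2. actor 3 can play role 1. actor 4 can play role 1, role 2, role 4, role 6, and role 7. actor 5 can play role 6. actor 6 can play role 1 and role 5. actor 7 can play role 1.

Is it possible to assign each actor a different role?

No

The set {actor 1, actor 2, actor 3, actor 5, actor 7} has only 3 neighbours ({role 1, role 2, role 6}), so by Hall's theorem at most 5 of the 7 actors can be matched.
Hence no matching covers every actor.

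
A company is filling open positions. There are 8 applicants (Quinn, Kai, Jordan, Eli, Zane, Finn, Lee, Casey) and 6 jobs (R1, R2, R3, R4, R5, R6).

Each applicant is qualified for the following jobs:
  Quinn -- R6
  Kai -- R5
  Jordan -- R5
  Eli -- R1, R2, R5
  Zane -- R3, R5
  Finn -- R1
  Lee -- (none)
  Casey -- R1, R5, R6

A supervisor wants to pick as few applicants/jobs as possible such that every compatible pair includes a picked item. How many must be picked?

5

{Eli, Zane, R1, R5, R6} is a vertex cover of size 5: every edge has an endpoint in this set.
No smaller cover exists because Quinn–R6, Kai–R5, Eli–R2, Zane–R3, Finn–R1 is a matching of size 5, and a cover must include an endpoint of each of these disjoint edges (König's theorem).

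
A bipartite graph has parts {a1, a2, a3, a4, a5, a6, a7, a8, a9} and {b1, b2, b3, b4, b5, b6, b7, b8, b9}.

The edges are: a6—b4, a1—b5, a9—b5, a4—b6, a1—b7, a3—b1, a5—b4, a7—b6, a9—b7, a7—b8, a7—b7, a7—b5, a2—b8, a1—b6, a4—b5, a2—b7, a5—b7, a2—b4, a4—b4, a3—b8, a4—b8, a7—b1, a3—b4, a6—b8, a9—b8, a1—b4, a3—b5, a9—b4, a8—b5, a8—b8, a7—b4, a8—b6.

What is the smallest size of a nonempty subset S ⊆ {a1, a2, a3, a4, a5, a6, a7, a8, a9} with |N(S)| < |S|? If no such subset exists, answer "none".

Take S = {a1, a2, a4, a5, a6, a8}. Its neighbourhood is {b4, b5, b6, b7, b8}, so |N(S)| = 5 < |S| = 6.
Every subset of size less than 6 has at least as many neighbours as members, so 6 is the minimum.

6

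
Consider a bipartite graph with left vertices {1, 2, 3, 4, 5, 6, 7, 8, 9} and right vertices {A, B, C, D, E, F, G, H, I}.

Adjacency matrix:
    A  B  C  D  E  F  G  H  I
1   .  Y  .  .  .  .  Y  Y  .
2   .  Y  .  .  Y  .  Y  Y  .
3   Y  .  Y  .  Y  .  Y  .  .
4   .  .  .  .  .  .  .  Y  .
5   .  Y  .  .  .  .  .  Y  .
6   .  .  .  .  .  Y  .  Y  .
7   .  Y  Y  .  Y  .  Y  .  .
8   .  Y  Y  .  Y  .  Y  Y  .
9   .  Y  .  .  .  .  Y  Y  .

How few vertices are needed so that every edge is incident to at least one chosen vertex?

7

{3, 6, B, C, E, G, H} is a vertex cover of size 7: every edge has an endpoint in this set.
No smaller cover exists because 1–G, 2–E, 3–A, 4–H, 5–B, 6–F, 7–C is a matching of size 7, and a cover must include an endpoint of each of these disjoint edges (König's theorem).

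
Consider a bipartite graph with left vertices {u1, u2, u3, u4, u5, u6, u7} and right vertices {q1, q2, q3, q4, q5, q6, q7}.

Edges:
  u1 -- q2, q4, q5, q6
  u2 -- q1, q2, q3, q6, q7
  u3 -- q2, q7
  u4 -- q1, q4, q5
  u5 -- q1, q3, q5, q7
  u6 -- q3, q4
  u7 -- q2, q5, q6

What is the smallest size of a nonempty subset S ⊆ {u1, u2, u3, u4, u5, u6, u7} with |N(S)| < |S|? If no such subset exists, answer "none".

A matching saturating every left vertex exists, for instance u1→q6, u2→q1, u3→q7, u4→q4, u5→q5, u6→q3, u7→q2.
By Hall's marriage theorem, this means |N(S)| ≥ |S| for every subset S, so no violating subset exists.

none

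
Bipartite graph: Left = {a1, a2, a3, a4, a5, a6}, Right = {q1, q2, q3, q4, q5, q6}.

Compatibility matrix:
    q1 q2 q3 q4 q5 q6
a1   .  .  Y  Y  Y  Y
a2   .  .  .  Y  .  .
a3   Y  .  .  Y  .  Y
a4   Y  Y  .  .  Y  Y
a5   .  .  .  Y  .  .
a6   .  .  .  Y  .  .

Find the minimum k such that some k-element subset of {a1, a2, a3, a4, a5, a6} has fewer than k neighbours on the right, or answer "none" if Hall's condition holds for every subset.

Take S = {a2, a5}. Its neighbourhood is {q4}, so |N(S)| = 1 < |S| = 2.
No single vertex violates Hall's condition since each has at least one neighbour, so 2 is the minimum.

2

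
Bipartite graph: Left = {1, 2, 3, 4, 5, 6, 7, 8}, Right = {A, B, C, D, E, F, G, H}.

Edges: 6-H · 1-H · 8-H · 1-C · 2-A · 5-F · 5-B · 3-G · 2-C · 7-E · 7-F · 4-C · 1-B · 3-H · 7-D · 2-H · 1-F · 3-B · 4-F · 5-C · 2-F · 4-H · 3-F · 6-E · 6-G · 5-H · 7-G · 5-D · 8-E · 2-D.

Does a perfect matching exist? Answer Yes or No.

Yes

A valid assignment of size 8: 1-F, 2-A, 3-B, 4-C, 5-H, 6-G, 7-D, 8-E.
All 8 left vertices are covered.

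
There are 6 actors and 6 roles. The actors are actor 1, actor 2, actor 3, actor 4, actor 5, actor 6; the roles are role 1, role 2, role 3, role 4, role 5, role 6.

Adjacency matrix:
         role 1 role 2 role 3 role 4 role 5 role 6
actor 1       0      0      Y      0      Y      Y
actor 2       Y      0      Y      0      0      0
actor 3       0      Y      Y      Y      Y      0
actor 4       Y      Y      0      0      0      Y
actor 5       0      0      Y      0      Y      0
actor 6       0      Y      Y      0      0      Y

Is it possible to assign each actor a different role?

One maximum matching: actor 1–role 6, actor 2–role 1, actor 3–role 4, actor 4–role 2, actor 5–role 5, actor 6–role 3.
Every actor is matched, so this is a perfect matching.

Yes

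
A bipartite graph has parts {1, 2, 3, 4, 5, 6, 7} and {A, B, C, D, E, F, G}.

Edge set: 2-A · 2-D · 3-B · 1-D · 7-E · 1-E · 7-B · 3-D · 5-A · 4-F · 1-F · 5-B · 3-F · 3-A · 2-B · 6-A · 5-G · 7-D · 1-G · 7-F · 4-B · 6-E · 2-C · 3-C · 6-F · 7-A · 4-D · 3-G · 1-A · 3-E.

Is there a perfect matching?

Yes

One maximum matching: 1–G, 2–C, 3–E, 4–D, 5–B, 6–F, 7–A.
All 7 left vertices are covered.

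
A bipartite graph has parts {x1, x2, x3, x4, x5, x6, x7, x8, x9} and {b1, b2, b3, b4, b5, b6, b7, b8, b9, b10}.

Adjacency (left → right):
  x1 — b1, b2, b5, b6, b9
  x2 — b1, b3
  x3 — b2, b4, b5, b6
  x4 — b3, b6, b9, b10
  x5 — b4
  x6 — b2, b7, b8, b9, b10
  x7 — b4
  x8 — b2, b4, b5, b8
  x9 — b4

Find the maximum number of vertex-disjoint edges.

A valid assignment of size 7: x1-b1, x2-b3, x3-b2, x4-b6, x5-b4, x6-b7, x8-b5.
The set {x5, x7, x9} has only 1 neighbour ({b4}), so by Hall's theorem at most 7 of the 9 left vertices can be matched.

7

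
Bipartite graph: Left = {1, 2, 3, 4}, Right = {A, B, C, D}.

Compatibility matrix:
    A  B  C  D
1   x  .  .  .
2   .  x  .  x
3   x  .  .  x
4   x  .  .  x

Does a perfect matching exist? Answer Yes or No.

The set {1, 3, 4} has only 2 neighbours ({A, D}), so by Hall's theorem at most 3 of the 4 left vertices can be matched.
Hence no matching covers every left vertex.

No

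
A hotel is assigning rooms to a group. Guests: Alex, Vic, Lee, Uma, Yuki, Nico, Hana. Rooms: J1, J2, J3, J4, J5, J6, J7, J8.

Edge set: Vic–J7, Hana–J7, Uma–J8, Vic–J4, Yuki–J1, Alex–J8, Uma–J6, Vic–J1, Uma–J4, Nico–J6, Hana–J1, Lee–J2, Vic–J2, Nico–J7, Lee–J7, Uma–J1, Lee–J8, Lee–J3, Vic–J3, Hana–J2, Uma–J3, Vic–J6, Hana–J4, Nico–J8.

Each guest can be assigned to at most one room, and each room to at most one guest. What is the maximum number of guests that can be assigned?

One maximum matching: Alex→J8, Vic→J2, Lee→J3, Uma→J4, Yuki→J1, Nico→J6, Hana→J7.
All 7 guests are matched, so no larger matching exists.

7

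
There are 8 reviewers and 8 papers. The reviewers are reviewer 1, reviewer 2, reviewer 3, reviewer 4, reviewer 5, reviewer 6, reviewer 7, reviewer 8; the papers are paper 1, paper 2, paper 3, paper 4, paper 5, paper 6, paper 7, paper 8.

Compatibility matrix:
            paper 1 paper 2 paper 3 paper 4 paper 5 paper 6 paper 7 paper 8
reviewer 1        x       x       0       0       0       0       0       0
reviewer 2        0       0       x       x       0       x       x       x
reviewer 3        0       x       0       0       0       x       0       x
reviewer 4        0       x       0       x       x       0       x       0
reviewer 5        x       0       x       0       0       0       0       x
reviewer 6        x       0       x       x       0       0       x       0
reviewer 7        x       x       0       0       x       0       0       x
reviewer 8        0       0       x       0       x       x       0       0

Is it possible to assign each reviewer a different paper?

For example, pair reviewer 1→paper 2, reviewer 2→paper 4, reviewer 3→paper 8, reviewer 4→paper 7, reviewer 5→paper 3, reviewer 6→paper 1, reviewer 7→paper 5, reviewer 8→paper 6.
All 8 reviewers are covered.

Yes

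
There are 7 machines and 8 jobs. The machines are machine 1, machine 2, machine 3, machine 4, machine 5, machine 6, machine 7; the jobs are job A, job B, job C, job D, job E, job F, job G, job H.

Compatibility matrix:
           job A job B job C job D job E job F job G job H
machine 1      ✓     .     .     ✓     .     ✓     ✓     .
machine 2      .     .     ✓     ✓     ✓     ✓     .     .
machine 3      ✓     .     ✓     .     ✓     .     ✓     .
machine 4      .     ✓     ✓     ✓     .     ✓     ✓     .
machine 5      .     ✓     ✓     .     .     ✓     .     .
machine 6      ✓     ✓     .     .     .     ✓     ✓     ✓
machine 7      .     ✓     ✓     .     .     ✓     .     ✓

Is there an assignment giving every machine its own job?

Yes

One maximum matching: machine 1–job G, machine 2–job E, machine 3–job A, machine 4–job D, machine 5–job B, machine 6–job F, machine 7–job H.
All 7 machines are covered.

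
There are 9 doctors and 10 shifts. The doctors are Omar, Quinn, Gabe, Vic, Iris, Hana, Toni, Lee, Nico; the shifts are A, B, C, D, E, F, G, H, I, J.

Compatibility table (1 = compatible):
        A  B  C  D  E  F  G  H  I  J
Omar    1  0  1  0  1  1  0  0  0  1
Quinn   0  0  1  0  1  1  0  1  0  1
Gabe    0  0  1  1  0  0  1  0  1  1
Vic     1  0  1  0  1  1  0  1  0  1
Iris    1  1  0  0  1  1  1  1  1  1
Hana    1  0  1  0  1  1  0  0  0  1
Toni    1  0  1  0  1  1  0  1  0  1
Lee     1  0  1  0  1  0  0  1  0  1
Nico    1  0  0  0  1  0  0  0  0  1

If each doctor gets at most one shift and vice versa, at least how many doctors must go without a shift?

One maximum matching: Omar→C, Quinn→F, Gabe→D, Vic→H, Iris→G, Hana→E, Toni→A, Lee→J.
The set {Omar, Quinn, Vic, Hana, Toni, Lee, Nico} has only 6 neighbours ({A, C, E, F, H, J}), so by Hall's theorem at most 8 of the 9 doctors can be matched.
That matches 8 of the 9, leaving 1 unmatched; no matching can do better.

1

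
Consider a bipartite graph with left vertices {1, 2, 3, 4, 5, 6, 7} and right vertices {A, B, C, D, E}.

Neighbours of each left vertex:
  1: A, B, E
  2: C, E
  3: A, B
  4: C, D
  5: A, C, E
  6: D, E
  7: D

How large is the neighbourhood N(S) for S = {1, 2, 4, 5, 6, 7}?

The union of neighbours of {1, 2, 4, 5, 6, 7} is {A, B, C, D, E}, which has 5 elements.
Since |N(S)| = 5 < |S| = 6, Hall's condition fails for this subset.

5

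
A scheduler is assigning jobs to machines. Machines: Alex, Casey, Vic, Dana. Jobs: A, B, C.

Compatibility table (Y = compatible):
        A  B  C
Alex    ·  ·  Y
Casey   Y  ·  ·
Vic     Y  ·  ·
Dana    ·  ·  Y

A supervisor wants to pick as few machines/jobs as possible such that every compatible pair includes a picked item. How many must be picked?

2

The 2 edges Alex–C, Casey–A form a matching, so any vertex cover needs at least 2 vertices (one per matched edge).
Conversely {A, C} meets every edge and has exactly 2 vertices, so 2 is optimal.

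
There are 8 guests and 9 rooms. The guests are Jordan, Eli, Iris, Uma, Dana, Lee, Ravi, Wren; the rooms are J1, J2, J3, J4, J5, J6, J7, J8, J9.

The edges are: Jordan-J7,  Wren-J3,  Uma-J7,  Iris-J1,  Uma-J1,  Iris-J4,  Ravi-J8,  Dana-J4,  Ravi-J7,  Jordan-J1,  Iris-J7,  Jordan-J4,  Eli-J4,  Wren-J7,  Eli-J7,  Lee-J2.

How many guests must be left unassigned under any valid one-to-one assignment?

2

For example, pair Jordan-J1, Eli-J4, Iris-J7, Lee-J2, Ravi-J8, Wren-J3.
The set {Jordan, Eli, Iris, Uma, Dana} has only 3 neighbours ({J1, J4, J7}), so by Hall's theorem at most 6 of the 8 guests can be matched.
That matches 6 of the 8, leaving 2 unmatched; no matching can do better.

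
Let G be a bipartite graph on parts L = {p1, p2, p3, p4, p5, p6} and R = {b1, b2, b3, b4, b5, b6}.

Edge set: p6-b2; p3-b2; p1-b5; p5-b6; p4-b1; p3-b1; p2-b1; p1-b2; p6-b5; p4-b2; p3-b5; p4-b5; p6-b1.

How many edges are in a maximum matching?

A valid assignment of size 4: p1-b2, p2-b1, p3-b5, p5-b6.
The set {p1, p2, p3, p4, p6} has only 3 neighbours ({b1, b2, b5}), so by Hall's theorem at most 4 of the 6 left vertices can be matched.

4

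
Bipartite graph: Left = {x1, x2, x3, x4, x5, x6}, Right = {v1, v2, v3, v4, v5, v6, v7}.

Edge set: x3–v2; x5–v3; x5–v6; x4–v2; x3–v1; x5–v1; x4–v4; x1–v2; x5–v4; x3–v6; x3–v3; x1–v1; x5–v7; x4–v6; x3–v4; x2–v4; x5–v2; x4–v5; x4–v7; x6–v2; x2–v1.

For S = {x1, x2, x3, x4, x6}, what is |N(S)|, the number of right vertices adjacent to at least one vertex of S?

The union of neighbours of {x1, x2, x3, x4, x6} is {v1, v2, v3, v4, v5, v6, v7}, which has 7 elements.
Since |N(S)| = 7 ≥ |S| = 5, Hall's condition holds for this subset.

7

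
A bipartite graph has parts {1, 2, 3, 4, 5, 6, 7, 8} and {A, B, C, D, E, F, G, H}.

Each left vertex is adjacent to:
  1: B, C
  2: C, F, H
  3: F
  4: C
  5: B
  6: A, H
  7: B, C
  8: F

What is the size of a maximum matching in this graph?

5

For example, pair 1–B, 2–H, 3–F, 4–C, 6–A.
The set {1, 3, 4, 5, 7, 8} has only 3 neighbours ({B, C, F}), so by Hall's theorem at most 5 of the 8 left vertices can be matched.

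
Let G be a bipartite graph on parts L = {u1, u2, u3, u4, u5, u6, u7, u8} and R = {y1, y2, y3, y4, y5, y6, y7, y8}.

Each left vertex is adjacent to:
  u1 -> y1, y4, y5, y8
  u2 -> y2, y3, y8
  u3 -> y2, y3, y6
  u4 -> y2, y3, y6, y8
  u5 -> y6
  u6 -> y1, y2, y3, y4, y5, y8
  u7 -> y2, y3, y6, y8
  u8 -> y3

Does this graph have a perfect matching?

The set {u2, u3, u4, u5, u7, u8} has only 4 neighbours ({y2, y3, y6, y8}), so by Hall's theorem at most 6 of the 8 left vertices can be matched.
Hence no matching covers every left vertex.

No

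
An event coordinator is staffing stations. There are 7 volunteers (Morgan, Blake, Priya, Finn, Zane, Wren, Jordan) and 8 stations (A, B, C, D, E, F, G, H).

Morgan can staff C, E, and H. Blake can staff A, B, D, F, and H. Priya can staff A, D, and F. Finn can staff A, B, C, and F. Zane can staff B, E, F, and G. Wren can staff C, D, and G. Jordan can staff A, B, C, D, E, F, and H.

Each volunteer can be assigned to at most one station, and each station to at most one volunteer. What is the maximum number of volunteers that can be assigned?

One maximum matching: Morgan–E, Blake–H, Priya–D, Finn–F, Zane–B, Wren–G, Jordan–A.
This saturates every volunteer, so 7 is the maximum.

7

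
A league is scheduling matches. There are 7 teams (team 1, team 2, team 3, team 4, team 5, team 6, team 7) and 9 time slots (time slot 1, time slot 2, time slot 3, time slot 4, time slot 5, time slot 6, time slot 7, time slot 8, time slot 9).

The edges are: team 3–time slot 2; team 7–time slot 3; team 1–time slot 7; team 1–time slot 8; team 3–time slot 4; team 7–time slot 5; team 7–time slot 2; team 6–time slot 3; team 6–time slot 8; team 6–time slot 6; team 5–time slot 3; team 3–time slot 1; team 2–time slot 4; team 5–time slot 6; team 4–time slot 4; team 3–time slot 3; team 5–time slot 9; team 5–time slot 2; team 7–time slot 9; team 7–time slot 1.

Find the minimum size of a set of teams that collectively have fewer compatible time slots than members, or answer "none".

2

Take S = {team 2, team 4}. Its neighbourhood is {time slot 4}, so |N(S)| = 1 < |S| = 2.
No single vertex violates Hall's condition since each has at least one neighbour, so 2 is the minimum.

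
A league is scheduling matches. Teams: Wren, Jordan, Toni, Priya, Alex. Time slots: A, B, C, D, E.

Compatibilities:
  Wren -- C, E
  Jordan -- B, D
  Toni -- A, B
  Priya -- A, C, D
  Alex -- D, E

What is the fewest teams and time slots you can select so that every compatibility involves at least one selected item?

A maximum matching has 5 edges (e.g. Wren–C, Jordan–B, Toni–A, Priya–D, Alex–E).
By König's theorem the minimum vertex cover has the same size. One such cover is {Wren, Jordan, Toni, Priya, Alex}.

5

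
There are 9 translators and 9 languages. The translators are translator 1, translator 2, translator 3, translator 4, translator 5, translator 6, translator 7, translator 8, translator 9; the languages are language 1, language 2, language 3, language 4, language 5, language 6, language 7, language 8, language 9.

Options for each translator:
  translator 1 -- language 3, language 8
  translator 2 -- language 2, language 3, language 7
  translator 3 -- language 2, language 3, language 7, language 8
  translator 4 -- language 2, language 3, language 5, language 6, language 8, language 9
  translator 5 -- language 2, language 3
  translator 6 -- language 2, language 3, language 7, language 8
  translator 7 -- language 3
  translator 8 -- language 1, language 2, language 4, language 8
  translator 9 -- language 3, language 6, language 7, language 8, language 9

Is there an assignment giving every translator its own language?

The set {translator 1, translator 2, translator 3, translator 5, translator 6, translator 7} has only 4 neighbours ({language 2, language 3, language 7, language 8}), so by Hall's theorem at most 7 of the 9 translators can be matched.
Hence no matching covers every translator.

No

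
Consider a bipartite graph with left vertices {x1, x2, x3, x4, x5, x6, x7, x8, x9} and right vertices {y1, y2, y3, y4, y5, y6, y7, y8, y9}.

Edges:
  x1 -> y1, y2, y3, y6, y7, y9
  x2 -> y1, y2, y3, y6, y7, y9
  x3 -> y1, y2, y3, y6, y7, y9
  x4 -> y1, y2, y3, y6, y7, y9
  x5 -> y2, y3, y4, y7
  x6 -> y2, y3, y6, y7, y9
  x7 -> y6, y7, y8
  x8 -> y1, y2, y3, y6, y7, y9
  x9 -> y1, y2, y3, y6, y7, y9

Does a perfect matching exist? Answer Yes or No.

No

The set {x1, x2, x3, x4, x6, x8, x9} has only 6 neighbours ({y1, y2, y3, y6, y7, y9}), so by Hall's theorem at most 8 of the 9 left vertices can be matched.
Hence no matching covers every left vertex.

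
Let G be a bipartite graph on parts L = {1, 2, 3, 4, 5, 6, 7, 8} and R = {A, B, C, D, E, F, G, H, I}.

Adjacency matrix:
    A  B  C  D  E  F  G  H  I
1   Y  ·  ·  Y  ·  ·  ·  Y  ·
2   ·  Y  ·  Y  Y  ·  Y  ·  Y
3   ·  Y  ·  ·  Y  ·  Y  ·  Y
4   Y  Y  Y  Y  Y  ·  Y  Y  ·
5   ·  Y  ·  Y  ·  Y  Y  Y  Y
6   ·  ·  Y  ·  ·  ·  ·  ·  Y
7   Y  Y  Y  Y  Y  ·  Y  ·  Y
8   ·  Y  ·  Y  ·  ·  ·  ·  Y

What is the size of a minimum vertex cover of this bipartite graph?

A maximum matching has 8 edges (e.g. 1–D, 2–G, 3–E, 4–H, 5–F, 6–C, 7–A, 8–B).
By König's theorem the minimum vertex cover has the same size. One such cover is {1, 2, 3, 4, 5, 6, 7, 8}.

8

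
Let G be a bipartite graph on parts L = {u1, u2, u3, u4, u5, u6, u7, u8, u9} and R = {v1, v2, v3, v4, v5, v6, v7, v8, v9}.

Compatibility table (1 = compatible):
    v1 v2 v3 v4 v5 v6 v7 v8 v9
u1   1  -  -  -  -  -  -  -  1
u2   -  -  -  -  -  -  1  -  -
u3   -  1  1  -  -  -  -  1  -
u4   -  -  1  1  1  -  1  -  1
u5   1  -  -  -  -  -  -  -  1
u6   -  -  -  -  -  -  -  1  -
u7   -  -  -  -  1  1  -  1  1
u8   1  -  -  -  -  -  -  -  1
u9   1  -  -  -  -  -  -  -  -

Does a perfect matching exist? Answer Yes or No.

The set {u1, u5, u8, u9} has only 2 neighbours ({v1, v9}), so by Hall's theorem at most 7 of the 9 left vertices can be matched.
Hence no matching covers every left vertex.

No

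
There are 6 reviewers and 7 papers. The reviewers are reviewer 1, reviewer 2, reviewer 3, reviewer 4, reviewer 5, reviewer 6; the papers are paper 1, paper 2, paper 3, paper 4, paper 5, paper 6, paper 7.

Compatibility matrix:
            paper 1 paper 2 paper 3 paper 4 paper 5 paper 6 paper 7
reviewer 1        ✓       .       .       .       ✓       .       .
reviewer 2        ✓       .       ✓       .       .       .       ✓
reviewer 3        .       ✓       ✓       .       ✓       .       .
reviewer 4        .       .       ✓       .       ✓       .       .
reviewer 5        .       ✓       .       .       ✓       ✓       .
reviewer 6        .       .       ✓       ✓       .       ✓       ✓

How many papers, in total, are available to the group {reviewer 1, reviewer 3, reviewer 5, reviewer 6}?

7

The union of neighbours of {reviewer 1, reviewer 3, reviewer 5, reviewer 6} is {paper 1, paper 2, paper 3, paper 4, paper 5, paper 6, paper 7}, which has 7 elements.
Since |N(S)| = 7 ≥ |S| = 4, Hall's condition holds for this subset.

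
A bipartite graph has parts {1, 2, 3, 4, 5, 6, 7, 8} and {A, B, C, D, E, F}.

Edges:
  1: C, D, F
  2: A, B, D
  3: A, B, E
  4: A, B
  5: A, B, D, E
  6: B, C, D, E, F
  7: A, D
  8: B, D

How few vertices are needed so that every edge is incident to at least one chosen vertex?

The 6 edges 1–C, 2–D, 3–E, 4–A, 5–B, 6–F form a matching, so any vertex cover needs at least 6 vertices (one per matched edge).
Conversely {1, 6, A, B, D, E} meets every edge and has exactly 6 vertices, so 6 is optimal.

6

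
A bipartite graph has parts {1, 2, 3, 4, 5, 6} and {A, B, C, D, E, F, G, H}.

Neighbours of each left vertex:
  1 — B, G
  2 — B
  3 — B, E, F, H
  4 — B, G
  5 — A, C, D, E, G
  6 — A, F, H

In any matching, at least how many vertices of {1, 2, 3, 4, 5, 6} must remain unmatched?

A valid assignment of size 5: 1→G, 2→B, 3→H, 5→A, 6→F.
The set {1, 2, 4} has only 2 neighbours ({B, G}), so by Hall's theorem at most 5 of the 6 left vertices can be matched.
That matches 5 of the 6, leaving 1 unmatched; no matching can do better.

1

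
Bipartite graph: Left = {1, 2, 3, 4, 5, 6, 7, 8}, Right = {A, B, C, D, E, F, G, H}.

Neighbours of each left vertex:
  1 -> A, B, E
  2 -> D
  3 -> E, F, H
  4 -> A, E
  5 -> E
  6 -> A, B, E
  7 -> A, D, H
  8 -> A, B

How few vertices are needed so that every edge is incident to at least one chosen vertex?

6

A maximum matching has 6 edges (e.g. 1–B, 2–D, 3–F, 4–A, 5–E, 7–H).
By König's theorem the minimum vertex cover has the same size. One such cover is {2, 3, 7, A, B, E}.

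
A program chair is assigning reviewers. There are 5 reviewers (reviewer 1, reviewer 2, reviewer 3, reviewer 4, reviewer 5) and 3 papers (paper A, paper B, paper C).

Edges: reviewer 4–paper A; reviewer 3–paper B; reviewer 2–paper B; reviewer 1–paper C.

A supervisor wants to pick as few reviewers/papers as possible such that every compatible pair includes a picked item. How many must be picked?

A maximum matching has 3 edges (e.g. reviewer 1–paper C, reviewer 2–paper B, reviewer 4–paper A).
By König's theorem the minimum vertex cover has the same size. One such cover is {reviewer 1, reviewer 4, paper B}.

3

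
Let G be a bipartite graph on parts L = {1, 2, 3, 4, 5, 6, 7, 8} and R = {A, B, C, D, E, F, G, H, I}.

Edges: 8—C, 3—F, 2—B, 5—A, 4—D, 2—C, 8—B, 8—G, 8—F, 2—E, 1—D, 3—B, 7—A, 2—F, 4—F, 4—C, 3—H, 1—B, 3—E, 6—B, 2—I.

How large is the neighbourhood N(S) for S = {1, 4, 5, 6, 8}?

The union of neighbours of {1, 4, 5, 6, 8} is {A, B, C, D, F, G}, which has 6 elements.
Since |N(S)| = 6 ≥ |S| = 5, Hall's condition holds for this subset.

6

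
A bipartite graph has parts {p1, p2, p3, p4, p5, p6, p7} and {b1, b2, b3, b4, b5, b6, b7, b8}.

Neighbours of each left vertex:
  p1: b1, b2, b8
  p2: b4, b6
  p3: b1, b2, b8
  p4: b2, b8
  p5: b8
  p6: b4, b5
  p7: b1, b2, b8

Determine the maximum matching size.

5

For example, pair p1–b1, p2–b6, p3–b2, p4–b8, p6–b5.
The set {p1, p3, p4, p5, p7} has only 3 neighbours ({b1, b2, b8}), so by Hall's theorem at most 5 of the 7 left vertices can be matched.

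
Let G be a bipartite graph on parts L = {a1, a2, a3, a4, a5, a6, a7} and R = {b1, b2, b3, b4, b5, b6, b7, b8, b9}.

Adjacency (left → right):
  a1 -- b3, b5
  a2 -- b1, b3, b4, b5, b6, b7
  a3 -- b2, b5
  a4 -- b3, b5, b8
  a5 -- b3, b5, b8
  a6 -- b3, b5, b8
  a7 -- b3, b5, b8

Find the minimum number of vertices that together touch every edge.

A maximum matching has 5 edges (e.g. a1–b5, a2–b7, a3–b2, a4–b8, a5–b3).
By König's theorem the minimum vertex cover has the same size. One such cover is {a2, a3, b3, b5, b8}.

5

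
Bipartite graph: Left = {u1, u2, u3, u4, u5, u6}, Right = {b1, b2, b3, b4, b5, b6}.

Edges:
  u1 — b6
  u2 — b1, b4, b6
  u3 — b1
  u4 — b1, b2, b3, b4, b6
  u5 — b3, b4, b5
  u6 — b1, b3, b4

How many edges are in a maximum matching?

6

For example, pair u1-b6, u2-b4, u3-b1, u4-b2, u5-b5, u6-b3.
This saturates every left vertex, so 6 is the maximum.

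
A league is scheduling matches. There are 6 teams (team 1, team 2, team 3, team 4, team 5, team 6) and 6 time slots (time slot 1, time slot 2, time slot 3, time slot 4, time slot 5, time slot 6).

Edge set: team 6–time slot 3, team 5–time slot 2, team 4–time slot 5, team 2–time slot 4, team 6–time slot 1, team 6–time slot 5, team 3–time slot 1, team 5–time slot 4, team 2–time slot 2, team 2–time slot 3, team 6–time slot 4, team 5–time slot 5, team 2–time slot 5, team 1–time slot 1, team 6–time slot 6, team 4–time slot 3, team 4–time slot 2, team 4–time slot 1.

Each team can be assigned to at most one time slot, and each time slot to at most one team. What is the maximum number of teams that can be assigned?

5

One maximum matching: team 1→time slot 1, team 2→time slot 2, team 4→time slot 3, team 5→time slot 4, team 6→time slot 5.
The set {team 1, team 3} has only 1 neighbour ({time slot 1}), so by Hall's theorem at most 5 of the 6 teams can be matched.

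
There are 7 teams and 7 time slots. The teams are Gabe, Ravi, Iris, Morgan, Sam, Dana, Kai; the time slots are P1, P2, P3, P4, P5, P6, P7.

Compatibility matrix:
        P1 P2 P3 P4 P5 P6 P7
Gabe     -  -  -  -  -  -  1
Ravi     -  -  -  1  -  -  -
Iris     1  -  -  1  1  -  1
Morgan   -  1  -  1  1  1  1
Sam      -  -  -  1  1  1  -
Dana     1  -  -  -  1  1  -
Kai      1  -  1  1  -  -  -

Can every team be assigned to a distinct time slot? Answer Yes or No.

One maximum matching: Gabe–P7, Ravi–P4, Iris–P5, Morgan–P2, Sam–P6, Dana–P1, Kai–P3.
Every team is matched, so this is a perfect matching.

Yes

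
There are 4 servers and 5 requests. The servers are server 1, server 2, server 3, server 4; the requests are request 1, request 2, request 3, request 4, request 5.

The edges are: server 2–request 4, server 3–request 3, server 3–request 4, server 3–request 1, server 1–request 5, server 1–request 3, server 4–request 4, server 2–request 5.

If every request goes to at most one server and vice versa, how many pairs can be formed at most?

One maximum matching: server 1–request 3, server 2–request 5, server 3–request 1, server 4–request 4.
This saturates every server, so 4 is the maximum.

4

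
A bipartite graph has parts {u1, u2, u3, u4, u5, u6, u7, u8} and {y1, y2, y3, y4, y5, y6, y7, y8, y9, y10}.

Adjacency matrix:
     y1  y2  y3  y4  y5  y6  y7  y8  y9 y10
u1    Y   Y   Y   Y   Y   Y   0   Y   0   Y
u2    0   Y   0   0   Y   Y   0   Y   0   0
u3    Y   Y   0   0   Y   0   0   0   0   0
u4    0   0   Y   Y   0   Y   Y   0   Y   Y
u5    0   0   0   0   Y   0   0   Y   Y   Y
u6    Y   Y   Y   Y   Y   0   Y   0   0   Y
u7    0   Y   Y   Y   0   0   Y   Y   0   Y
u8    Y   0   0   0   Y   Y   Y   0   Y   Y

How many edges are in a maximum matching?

For example, pair u1–y10, u2–y8, u3–y1, u4–y6, u5–y5, u6–y3, u7–y4, u8–y7.
This saturates every left vertex, so 8 is the maximum.

8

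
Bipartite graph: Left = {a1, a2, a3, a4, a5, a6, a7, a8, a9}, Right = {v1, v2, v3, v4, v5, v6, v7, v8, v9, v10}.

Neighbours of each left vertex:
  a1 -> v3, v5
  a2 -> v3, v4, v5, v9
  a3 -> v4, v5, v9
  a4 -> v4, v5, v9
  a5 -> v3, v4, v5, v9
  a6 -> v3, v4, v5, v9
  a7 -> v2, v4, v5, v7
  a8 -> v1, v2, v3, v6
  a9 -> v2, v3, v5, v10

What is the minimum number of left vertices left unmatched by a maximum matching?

For example, pair a1-v5, a2-v3, a3-v9, a4-v4, a7-v7, a8-v1, a9-v2.
The set {a1, a2, a3, a4, a5, a6} has only 4 neighbours ({v3, v4, v5, v9}), so by Hall's theorem at most 7 of the 9 left vertices can be matched.
That matches 7 of the 9, leaving 2 unmatched; no matching can do better.

2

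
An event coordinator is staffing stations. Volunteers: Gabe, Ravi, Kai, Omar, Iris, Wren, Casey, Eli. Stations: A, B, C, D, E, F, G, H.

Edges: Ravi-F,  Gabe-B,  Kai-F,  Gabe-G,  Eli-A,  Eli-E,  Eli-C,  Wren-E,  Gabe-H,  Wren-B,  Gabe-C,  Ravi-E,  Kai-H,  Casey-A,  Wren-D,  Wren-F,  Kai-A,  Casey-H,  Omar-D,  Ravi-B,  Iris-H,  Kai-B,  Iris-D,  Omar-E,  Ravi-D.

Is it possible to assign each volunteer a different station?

For example, pair Gabe-G, Ravi-B, Kai-A, Omar-E, Iris-D, Wren-F, Casey-H, Eli-C.
All 8 volunteers are covered.

Yes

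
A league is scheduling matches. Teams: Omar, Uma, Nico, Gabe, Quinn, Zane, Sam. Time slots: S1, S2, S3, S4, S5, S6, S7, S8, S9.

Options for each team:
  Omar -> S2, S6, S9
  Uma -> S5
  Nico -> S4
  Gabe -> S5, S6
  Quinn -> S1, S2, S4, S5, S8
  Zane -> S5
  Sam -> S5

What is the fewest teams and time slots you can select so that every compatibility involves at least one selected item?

5

{Omar, Nico, Gabe, Quinn, S5} is a vertex cover of size 5: every edge has an endpoint in this set.
No smaller cover exists because Omar–S9, Uma–S5, Nico–S4, Gabe–S6, Quinn–S2 is a matching of size 5, and a cover must include an endpoint of each of these disjoint edges (König's theorem).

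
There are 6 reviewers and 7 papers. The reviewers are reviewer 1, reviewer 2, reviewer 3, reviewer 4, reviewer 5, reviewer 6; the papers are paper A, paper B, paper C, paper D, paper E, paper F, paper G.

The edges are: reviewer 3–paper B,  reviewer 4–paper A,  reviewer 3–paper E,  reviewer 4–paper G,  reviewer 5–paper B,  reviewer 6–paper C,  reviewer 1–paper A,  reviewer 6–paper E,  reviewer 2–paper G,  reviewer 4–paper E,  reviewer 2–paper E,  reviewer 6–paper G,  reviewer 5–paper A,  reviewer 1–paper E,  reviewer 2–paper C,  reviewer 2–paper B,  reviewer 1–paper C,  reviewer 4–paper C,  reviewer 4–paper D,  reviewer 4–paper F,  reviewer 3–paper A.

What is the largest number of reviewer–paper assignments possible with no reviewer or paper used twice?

One maximum matching: reviewer 1–paper C, reviewer 2–paper G, reviewer 3–paper A, reviewer 4–paper D, reviewer 5–paper B, reviewer 6–paper E.
All 6 reviewers are matched, so no larger matching exists.

6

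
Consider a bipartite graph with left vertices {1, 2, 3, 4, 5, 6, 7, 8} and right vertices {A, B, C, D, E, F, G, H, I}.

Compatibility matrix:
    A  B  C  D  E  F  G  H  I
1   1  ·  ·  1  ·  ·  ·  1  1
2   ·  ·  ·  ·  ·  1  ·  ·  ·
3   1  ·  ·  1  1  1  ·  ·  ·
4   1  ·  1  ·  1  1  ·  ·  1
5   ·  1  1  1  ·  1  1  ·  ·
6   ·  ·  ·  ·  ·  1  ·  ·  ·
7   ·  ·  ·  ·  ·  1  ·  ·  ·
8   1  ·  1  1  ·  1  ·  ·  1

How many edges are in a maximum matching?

A valid assignment of size 6: 1→I, 2→F, 3→D, 4→E, 5→G, 8→A.
The set {2, 6, 7} has only 1 neighbour ({F}), so by Hall's theorem at most 6 of the 8 left vertices can be matched.

6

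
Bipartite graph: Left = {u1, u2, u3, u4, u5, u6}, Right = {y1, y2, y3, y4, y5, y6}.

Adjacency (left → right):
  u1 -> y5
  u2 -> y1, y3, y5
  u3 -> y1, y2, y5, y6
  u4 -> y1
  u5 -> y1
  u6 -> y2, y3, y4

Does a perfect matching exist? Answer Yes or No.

No

The set {u4, u5} has only 1 neighbour ({y1}), so by Hall's theorem at most 5 of the 6 left vertices can be matched.
Hence no matching covers every left vertex.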